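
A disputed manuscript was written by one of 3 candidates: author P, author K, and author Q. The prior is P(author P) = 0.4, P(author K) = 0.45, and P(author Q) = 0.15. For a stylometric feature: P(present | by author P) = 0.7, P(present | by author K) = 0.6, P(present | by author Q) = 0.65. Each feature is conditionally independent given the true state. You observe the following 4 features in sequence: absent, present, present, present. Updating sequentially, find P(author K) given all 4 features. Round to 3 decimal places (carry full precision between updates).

After 'absent': normaliser = 0.3·0.4000 + 0.4·0.4500 + 0.35·0.1500; P(author P) ≈ 0.3404, P(author K) ≈ 0.5106, P(author Q) ≈ 0.1489
After 'present': normaliser = 0.7·0.3404 + 0.6·0.5106 + 0.65·0.1489; P(author P) ≈ 0.3715, P(author K) ≈ 0.4776, P(author Q) ≈ 0.1509
After 'present': normaliser = 0.7·0.3715 + 0.6·0.4776 + 0.65·0.1509; P(author P) ≈ 0.4033, P(author K) ≈ 0.4445, P(author Q) ≈ 0.1522
After 'present': normaliser = 0.7·0.4033 + 0.6·0.4445 + 0.65·0.1522; P(author P) ≈ 0.4358, P(author K) ≈ 0.4116, P(author Q) ≈ 0.1526

0.412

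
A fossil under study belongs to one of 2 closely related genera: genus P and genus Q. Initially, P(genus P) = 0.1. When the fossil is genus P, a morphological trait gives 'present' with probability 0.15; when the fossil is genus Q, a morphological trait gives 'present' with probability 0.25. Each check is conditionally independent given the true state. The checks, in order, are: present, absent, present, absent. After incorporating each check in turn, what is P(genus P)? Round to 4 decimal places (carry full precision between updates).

After 'present': P(genus P) = 0.15·0.1000 / (0.15·0.1000 + 0.25·0.9000) ≈ 0.0625
After 'absent': P(genus P) = 0.85·0.0625 / (0.85·0.0625 + 0.75·0.9375) ≈ 0.0702
After 'present': P(genus P) = 0.15·0.0702 / (0.15·0.0702 + 0.25·0.9298) ≈ 0.0434
After 'absent': P(genus P) = 0.85·0.0434 / (0.85·0.0434 + 0.75·0.9566) ≈ 0.0489

0.0489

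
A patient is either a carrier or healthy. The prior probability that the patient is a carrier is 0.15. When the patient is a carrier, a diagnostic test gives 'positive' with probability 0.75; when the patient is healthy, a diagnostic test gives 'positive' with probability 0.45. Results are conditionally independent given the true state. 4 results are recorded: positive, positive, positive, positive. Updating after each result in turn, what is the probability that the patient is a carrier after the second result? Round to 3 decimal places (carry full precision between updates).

0.329

Each posterior becomes the prior for the next update.
After 'positive': P(carrier) = 0.75·0.1500 / (0.75·0.1500 + 0.45·0.8500) ≈ 0.2273
After 'positive': P(carrier) = 0.75·0.2273 / (0.75·0.2273 + 0.45·0.7727) ≈ 0.3289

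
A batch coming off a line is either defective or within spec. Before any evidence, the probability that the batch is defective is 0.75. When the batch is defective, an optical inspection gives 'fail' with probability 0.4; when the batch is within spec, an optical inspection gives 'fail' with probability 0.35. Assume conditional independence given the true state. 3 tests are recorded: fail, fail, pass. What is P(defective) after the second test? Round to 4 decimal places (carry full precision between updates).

Each posterior becomes the prior for the next update.
After 'fail': P(defective) = 0.4·0.7500 / (0.4·0.7500 + 0.35·0.2500) ≈ 0.7742
After 'fail': P(defective) = 0.4·0.7742 / (0.4·0.7742 + 0.35·0.2258) ≈ 0.7967

0.7967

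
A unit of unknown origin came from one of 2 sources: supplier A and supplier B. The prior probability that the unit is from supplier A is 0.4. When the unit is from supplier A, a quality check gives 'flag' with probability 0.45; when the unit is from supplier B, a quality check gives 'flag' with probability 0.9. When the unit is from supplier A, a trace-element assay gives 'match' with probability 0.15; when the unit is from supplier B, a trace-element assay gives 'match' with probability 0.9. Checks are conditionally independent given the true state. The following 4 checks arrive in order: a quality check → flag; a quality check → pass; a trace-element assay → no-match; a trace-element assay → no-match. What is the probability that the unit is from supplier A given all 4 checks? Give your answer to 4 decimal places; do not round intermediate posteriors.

0.9925

After a quality check='flag': P(supplier A) = 0.45·0.4000 / (0.45·0.4000 + 0.9·0.6000) ≈ 0.2500
After a quality check='pass': P(supplier A) = 0.55·0.2500 / (0.55·0.2500 + 0.1·0.7500) ≈ 0.6471
After a trace-element assay='no-match': P(supplier A) = 0.85·0.6471 / (0.85·0.6471 + 0.1·0.3529) ≈ 0.9397
After a trace-element assay='no-match': P(supplier A) = 0.85·0.9397 / (0.85·0.9397 + 0.1·0.0603) ≈ 0.9925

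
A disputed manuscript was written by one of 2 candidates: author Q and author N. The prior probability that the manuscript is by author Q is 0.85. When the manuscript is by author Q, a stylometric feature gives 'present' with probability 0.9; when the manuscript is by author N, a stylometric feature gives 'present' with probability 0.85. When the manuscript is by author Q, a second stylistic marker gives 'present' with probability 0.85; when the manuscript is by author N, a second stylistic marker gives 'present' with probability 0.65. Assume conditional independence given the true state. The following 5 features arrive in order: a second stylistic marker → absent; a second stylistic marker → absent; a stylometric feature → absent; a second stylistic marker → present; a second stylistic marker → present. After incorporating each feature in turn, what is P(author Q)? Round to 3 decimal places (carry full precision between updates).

0.543

After a second stylistic marker='absent': P(author Q) = 0.15·0.8500 / (0.15·0.8500 + 0.35·0.1500) ≈ 0.7083
After a second stylistic marker='absent': P(author Q) = 0.15·0.7083 / (0.15·0.7083 + 0.35·0.2917) ≈ 0.5100
After a stylometric feature='absent': P(author Q) = 0.1·0.5100 / (0.1·0.5100 + 0.15·0.4900) ≈ 0.4096
After a second stylistic marker='present': P(author Q) = 0.85·0.4096 / (0.85·0.4096 + 0.65·0.5904) ≈ 0.4757
After a second stylistic marker='present': P(author Q) = 0.85·0.4757 / (0.85·0.4757 + 0.65·0.5243) ≈ 0.5427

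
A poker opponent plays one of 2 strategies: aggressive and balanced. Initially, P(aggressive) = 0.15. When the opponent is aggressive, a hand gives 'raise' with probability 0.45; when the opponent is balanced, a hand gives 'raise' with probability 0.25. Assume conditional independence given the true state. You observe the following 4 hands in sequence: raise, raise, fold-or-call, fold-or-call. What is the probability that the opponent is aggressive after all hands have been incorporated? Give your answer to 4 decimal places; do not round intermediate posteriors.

After 'raise': P(aggressive) = 0.45·0.1500 / (0.45·0.1500 + 0.25·0.8500) ≈ 0.2411
After 'raise': P(aggressive) = 0.45·0.2411 / (0.45·0.2411 + 0.25·0.7589) ≈ 0.3638
After 'fold-or-call': P(aggressive) = 0.55·0.3638 / (0.55·0.3638 + 0.75·0.6362) ≈ 0.2954
After 'fold-or-call': P(aggressive) = 0.55·0.2954 / (0.55·0.2954 + 0.75·0.7046) ≈ 0.2352

0.2352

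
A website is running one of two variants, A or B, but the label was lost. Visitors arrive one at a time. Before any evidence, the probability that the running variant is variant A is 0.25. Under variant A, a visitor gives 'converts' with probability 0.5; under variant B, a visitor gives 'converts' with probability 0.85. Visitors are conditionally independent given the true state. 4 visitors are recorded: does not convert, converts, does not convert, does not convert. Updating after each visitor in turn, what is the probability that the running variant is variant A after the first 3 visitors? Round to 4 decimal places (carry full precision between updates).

0.6854

Apply Bayes' rule sequentially, carrying P(A) forward.
After 'does not convert': P(A) = 0.5·0.2500 / (0.5·0.2500 + 0.15·0.7500) ≈ 0.5263
After 'converts': P(A) = 0.5·0.5263 / (0.5·0.5263 + 0.85·0.4737) ≈ 0.3953
After 'does not convert': P(A) = 0.5·0.3953 / (0.5·0.3953 + 0.15·0.6047) ≈ 0.6854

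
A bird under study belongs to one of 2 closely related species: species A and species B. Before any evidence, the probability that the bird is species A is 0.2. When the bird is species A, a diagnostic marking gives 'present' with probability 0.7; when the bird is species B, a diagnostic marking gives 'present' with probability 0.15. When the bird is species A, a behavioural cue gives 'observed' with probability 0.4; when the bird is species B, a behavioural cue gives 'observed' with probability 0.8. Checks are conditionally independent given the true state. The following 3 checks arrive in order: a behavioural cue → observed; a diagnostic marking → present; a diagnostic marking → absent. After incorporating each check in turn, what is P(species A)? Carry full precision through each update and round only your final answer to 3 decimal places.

Each posterior becomes the prior for the next update.
After a behavioural cue='observed': P(species A) = 0.4·0.2000 / (0.4·0.2000 + 0.8·0.8000) ≈ 0.1111
After a diagnostic marking='present': P(species A) = 0.7·0.1111 / (0.7·0.1111 + 0.15·0.8889) ≈ 0.3684
After a diagnostic marking='absent': P(species A) = 0.3·0.3684 / (0.3·0.3684 + 0.85·0.6316) ≈ 0.1707

0.171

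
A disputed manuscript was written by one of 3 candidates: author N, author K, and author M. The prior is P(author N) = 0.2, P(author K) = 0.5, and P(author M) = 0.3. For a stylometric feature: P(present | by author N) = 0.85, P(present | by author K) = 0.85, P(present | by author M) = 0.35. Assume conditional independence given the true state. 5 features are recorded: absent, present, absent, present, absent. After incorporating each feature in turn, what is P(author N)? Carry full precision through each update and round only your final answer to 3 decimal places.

0.041

After 'absent': normaliser = 0.15·0.2000 + 0.15·0.5000 + 0.65·0.3000; P(author N) ≈ 0.1000, P(author K) ≈ 0.2500, P(author M) ≈ 0.6500
After 'present': normaliser = 0.85·0.1000 + 0.85·0.2500 + 0.35·0.6500; P(author N) ≈ 0.1619, P(author K) ≈ 0.4048, P(author M) ≈ 0.4333
After 'absent': normaliser = 0.15·0.1619 + 0.15·0.4048 + 0.65·0.4333; P(author N) ≈ 0.0662, P(author K) ≈ 0.1656, P(author M) ≈ 0.7682
After 'present': normaliser = 0.85·0.0662 + 0.85·0.1656 + 0.35·0.7682; P(author N) ≈ 0.1208, P(author K) ≈ 0.3021, P(author M) ≈ 0.5771
After 'absent': normaliser = 0.15·0.1208 + 0.15·0.3021 + 0.65·0.5771; P(author N) ≈ 0.0413, P(author K) ≈ 0.1033, P(author M) ≈ 0.8553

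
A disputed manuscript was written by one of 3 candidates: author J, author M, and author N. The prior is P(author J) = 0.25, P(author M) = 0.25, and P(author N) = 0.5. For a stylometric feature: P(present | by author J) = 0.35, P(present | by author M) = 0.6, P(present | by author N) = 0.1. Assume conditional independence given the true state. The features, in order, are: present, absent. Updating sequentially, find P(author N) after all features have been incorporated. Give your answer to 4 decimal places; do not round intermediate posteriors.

After 'present': normaliser = 0.35·0.2500 + 0.6·0.2500 + 0.1·0.5000; P(author J) ≈ 0.3043, P(author M) ≈ 0.5217, P(author N) ≈ 0.1739
After 'absent': normaliser = 0.65·0.3043 + 0.4·0.5217 + 0.9·0.1739; P(author J) ≈ 0.3514, P(author M) ≈ 0.3707, P(author N) ≈ 0.2780

0.2780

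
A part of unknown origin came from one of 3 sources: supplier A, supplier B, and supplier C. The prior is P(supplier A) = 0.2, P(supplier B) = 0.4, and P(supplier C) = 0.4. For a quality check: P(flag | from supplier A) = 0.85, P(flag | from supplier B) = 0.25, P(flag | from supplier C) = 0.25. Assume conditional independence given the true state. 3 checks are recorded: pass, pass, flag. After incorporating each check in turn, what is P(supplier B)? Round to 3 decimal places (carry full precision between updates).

After 'pass': normaliser = 0.15·0.2000 + 0.75·0.4000 + 0.75·0.4000; P(supplier A) ≈ 0.0476, P(supplier B) ≈ 0.4762, P(supplier C) ≈ 0.4762
After 'pass': normaliser = 0.15·0.0476 + 0.75·0.4762 + 0.75·0.4762; P(supplier A) ≈ 0.0099, P(supplier B) ≈ 0.4950, P(supplier C) ≈ 0.4950
After 'flag': normaliser = 0.85·0.0099 + 0.25·0.4950 + 0.25·0.4950; P(supplier A) ≈ 0.0329, P(supplier B) ≈ 0.4836, P(supplier C) ≈ 0.4836

0.484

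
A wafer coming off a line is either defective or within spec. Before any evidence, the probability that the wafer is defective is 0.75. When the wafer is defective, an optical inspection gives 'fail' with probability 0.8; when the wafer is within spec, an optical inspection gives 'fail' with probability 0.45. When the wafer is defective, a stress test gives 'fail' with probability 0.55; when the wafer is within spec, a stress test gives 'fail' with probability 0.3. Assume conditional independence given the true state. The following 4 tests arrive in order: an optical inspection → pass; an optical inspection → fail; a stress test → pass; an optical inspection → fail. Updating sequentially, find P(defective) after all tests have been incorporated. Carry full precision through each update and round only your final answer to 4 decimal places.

0.6891

After an optical inspection='pass': P(defective) = 0.2·0.7500 / (0.2·0.7500 + 0.55·0.2500) ≈ 0.5217
After an optical inspection='fail': P(defective) = 0.8·0.5217 / (0.8·0.5217 + 0.45·0.4783) ≈ 0.6598
After a stress test='pass': P(defective) = 0.45·0.6598 / (0.45·0.6598 + 0.7·0.3402) ≈ 0.5549
After an optical inspection='fail': P(defective) = 0.8·0.5549 / (0.8·0.5549 + 0.45·0.4451) ≈ 0.6891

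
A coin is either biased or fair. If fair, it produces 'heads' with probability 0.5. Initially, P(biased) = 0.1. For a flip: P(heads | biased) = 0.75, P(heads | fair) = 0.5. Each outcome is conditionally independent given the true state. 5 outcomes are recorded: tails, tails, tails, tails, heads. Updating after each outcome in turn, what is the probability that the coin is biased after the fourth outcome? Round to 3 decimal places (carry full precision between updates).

0.007

After 'tails': P(biased) = 0.25·0.1000 / (0.25·0.1000 + 0.5·0.9000) ≈ 0.0526
After 'tails': P(biased) = 0.25·0.0526 / (0.25·0.0526 + 0.5·0.9474) ≈ 0.0270
After 'tails': P(biased) = 0.25·0.0270 / (0.25·0.0270 + 0.5·0.9730) ≈ 0.0137
After 'tails': P(biased) = 0.25·0.0137 / (0.25·0.0137 + 0.5·0.9863) ≈ 0.0069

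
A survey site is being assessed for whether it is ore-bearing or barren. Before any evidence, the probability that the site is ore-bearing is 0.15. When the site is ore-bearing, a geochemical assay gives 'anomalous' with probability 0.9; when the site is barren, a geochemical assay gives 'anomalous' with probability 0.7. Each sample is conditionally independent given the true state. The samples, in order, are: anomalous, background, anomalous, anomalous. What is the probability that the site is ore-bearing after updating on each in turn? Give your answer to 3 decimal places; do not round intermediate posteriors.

0.111

After 'anomalous': P(ore) = 0.9·0.1500 / (0.9·0.1500 + 0.7·0.8500) ≈ 0.1849
After 'background': P(ore) = 0.1·0.1849 / (0.1·0.1849 + 0.3·0.8151) ≈ 0.0703
After 'anomalous': P(ore) = 0.9·0.0703 / (0.9·0.0703 + 0.7·0.9297) ≈ 0.0886
After 'anomalous': P(ore) = 0.9·0.0886 / (0.9·0.0886 + 0.7·0.9114) ≈ 0.1111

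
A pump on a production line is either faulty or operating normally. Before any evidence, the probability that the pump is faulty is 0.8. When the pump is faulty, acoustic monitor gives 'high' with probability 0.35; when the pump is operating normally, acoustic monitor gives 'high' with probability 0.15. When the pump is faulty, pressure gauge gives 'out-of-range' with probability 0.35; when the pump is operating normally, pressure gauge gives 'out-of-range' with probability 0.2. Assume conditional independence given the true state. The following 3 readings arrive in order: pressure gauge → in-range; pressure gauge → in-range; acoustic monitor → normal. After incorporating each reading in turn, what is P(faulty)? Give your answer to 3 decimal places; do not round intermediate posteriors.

After pressure gauge='in-range': P(faulty) = 0.65·0.8000 / (0.65·0.8000 + 0.8·0.2000) ≈ 0.7647
After pressure gauge='in-range': P(faulty) = 0.65·0.7647 / (0.65·0.7647 + 0.8·0.2353) ≈ 0.7253
After acoustic monitor='normal': P(faulty) = 0.65·0.7253 / (0.65·0.7253 + 0.85·0.2747) ≈ 0.6688

0.669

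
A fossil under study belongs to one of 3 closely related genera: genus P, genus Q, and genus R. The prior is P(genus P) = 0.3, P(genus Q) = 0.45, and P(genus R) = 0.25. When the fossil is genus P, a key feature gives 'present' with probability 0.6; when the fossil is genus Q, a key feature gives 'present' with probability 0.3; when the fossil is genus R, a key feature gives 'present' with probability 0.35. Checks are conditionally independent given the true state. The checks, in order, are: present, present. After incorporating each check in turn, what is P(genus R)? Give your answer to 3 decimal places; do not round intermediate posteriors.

After 'present': normaliser = 0.6·0.3000 + 0.3·0.4500 + 0.35·0.2500; P(genus P) ≈ 0.4472, P(genus Q) ≈ 0.3354, P(genus R) ≈ 0.2174
After 'present': normaliser = 0.6·0.4472 + 0.3·0.3354 + 0.35·0.2174; P(genus P) ≈ 0.6029, P(genus Q) ≈ 0.2261, P(genus R) ≈ 0.1710

0.171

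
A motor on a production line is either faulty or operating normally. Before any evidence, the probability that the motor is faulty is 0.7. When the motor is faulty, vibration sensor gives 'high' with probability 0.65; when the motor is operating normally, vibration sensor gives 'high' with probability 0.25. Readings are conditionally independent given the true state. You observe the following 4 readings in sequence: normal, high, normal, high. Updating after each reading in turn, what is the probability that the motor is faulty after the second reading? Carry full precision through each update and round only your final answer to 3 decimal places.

0.739

Each posterior becomes the prior for the next update.
After 'normal': P(faulty) = 0.35·0.7000 / (0.35·0.7000 + 0.75·0.3000) ≈ 0.5213
After 'high': P(faulty) = 0.65·0.5213 / (0.65·0.5213 + 0.25·0.4787) ≈ 0.7390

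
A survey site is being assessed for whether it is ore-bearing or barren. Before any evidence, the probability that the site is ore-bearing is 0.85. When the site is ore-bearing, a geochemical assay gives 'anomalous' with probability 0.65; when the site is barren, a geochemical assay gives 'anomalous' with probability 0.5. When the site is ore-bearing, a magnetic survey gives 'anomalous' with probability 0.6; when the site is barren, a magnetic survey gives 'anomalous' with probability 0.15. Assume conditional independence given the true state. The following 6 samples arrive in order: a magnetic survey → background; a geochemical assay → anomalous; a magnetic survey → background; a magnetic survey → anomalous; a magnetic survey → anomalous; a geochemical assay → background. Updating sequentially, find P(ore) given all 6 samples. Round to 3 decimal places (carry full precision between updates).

0.948

Each posterior becomes the prior for the next update.
After a magnetic survey='background': P(ore) = 0.4·0.8500 / (0.4·0.8500 + 0.85·0.1500) ≈ 0.7273
After a geochemical assay='anomalous': P(ore) = 0.65·0.7273 / (0.65·0.7273 + 0.5·0.2727) ≈ 0.7761
After a magnetic survey='background': P(ore) = 0.4·0.7761 / (0.4·0.7761 + 0.85·0.2239) ≈ 0.6200
After a magnetic survey='anomalous': P(ore) = 0.6·0.6200 / (0.6·0.6200 + 0.15·0.3800) ≈ 0.8671
After a magnetic survey='anomalous': P(ore) = 0.6·0.8671 / (0.6·0.8671 + 0.15·0.1329) ≈ 0.9631
After a geochemical assay='background': P(ore) = 0.35·0.9631 / (0.35·0.9631 + 0.5·0.0369) ≈ 0.9481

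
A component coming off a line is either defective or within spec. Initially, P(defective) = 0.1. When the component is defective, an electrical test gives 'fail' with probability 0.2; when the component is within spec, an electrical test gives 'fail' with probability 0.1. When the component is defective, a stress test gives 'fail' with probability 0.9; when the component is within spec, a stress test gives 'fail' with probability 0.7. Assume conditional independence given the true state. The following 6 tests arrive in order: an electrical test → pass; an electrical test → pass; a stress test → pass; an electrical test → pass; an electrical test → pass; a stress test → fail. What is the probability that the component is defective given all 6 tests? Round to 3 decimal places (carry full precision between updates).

0.029

After an electrical test='pass': P(defective) = 0.8·0.1000 / (0.8·0.1000 + 0.9·0.9000) ≈ 0.0899
After an electrical test='pass': P(defective) = 0.8·0.0899 / (0.8·0.0899 + 0.9·0.9101) ≈ 0.0807
After a stress test='pass': P(defective) = 0.1·0.0807 / (0.1·0.0807 + 0.3·0.9193) ≈ 0.0284
After an electrical test='pass': P(defective) = 0.8·0.0284 / (0.8·0.0284 + 0.9·0.9716) ≈ 0.0254
After an electrical test='pass': P(defective) = 0.8·0.0254 / (0.8·0.0254 + 0.9·0.9746) ≈ 0.0226
After a stress test='fail': P(defective) = 0.9·0.0226 / (0.9·0.0226 + 0.7·0.9774) ≈ 0.0289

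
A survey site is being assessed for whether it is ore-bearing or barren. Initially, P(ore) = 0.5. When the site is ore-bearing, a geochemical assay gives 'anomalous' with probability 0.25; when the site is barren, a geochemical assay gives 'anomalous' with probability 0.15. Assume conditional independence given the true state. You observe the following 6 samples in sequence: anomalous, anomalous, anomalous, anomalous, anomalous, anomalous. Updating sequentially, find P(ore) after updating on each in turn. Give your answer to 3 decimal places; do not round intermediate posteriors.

After 'anomalous': P(ore) = 0.25·0.5000 / (0.25·0.5000 + 0.15·0.5000) ≈ 0.6250
After 'anomalous': P(ore) = 0.25·0.6250 / (0.25·0.6250 + 0.15·0.3750) ≈ 0.7353
After 'anomalous': P(ore) = 0.25·0.7353 / (0.25·0.7353 + 0.15·0.2647) ≈ 0.8224
After 'anomalous': P(ore) = 0.25·0.8224 / (0.25·0.8224 + 0.15·0.1776) ≈ 0.8853
After 'anomalous': P(ore) = 0.25·0.8853 / (0.25·0.8853 + 0.15·0.1147) ≈ 0.9279
After 'anomalous': P(ore) = 0.25·0.9279 / (0.25·0.9279 + 0.15·0.0721) ≈ 0.9554

0.955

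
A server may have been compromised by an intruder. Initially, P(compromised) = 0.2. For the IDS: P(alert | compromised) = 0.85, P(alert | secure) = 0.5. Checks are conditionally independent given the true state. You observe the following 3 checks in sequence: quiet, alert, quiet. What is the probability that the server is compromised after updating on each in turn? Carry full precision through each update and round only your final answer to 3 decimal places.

After 'quiet': P(compromised) = 0.15·0.2000 / (0.15·0.2000 + 0.5·0.8000) ≈ 0.0698
After 'alert': P(compromised) = 0.85·0.0698 / (0.85·0.0698 + 0.5·0.9302) ≈ 0.1131
After 'quiet': P(compromised) = 0.15·0.1131 / (0.15·0.1131 + 0.5·0.8869) ≈ 0.0368

0.037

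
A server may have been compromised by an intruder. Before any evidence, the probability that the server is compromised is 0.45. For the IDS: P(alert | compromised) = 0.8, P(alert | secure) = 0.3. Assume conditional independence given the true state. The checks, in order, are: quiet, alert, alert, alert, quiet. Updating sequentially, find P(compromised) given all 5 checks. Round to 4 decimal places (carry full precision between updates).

Apply Bayes' rule sequentially, carrying P(compromised) forward.
After 'quiet': P(compromised) = 0.2·0.4500 / (0.2·0.4500 + 0.7·0.5500) ≈ 0.1895
After 'alert': P(compromised) = 0.8·0.1895 / (0.8·0.1895 + 0.3·0.8105) ≈ 0.3840
After 'alert': P(compromised) = 0.8·0.3840 / (0.8·0.3840 + 0.3·0.6160) ≈ 0.6244
After 'alert': P(compromised) = 0.8·0.6244 / (0.8·0.6244 + 0.3·0.3756) ≈ 0.8159
After 'quiet': P(compromised) = 0.2·0.8159 / (0.2·0.8159 + 0.7·0.1841) ≈ 0.5588

0.5588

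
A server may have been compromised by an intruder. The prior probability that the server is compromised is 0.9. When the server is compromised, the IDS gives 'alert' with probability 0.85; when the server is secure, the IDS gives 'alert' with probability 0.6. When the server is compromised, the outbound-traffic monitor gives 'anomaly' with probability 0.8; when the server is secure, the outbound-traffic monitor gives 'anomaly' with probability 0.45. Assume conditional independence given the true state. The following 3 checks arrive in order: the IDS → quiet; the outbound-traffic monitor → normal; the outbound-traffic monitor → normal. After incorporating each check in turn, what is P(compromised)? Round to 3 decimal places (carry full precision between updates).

After the IDS='quiet': P(compromised) = 0.15·0.9000 / (0.15·0.9000 + 0.4·0.1000) ≈ 0.7714
After the outbound-traffic monitor='normal': P(compromised) = 0.2·0.7714 / (0.2·0.7714 + 0.55·0.2286) ≈ 0.5510
After the outbound-traffic monitor='normal': P(compromised) = 0.2·0.5510 / (0.2·0.5510 + 0.55·0.4490) ≈ 0.3086

0.309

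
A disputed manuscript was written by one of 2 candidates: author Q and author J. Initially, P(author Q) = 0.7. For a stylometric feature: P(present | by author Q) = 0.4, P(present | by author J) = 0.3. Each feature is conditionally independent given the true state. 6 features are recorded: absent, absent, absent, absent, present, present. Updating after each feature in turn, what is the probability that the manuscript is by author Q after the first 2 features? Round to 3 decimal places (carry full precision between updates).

After 'absent': P(author Q) = 0.6·0.7000 / (0.6·0.7000 + 0.7·0.3000) ≈ 0.6667
After 'absent': P(author Q) = 0.6·0.6667 / (0.6·0.6667 + 0.7·0.3333) ≈ 0.6316

0.632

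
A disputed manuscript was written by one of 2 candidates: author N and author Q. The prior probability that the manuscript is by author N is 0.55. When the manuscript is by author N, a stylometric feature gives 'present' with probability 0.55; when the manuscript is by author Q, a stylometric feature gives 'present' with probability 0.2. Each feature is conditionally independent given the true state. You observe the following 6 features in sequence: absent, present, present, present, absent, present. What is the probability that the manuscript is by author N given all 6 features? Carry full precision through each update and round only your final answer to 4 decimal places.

0.9567

After 'absent': P(author N) = 0.45·0.5500 / (0.45·0.5500 + 0.8·0.4500) ≈ 0.4074
After 'present': P(author N) = 0.55·0.4074 / (0.55·0.4074 + 0.2·0.5926) ≈ 0.6541
After 'present': P(author N) = 0.55·0.6541 / (0.55·0.6541 + 0.2·0.3459) ≈ 0.8387
After 'present': P(author N) = 0.55·0.8387 / (0.55·0.8387 + 0.2·0.1613) ≈ 0.9346
After 'absent': P(author N) = 0.45·0.9346 / (0.45·0.9346 + 0.8·0.0654) ≈ 0.8894
After 'present': P(author N) = 0.55·0.8894 / (0.55·0.8894 + 0.2·0.1106) ≈ 0.9567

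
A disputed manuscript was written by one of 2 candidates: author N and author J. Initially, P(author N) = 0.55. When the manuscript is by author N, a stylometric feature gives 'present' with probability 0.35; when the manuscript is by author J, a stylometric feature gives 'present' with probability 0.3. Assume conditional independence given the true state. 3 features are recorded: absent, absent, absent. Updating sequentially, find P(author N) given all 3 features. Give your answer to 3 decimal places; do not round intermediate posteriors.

After 'absent': P(author N) = 0.65·0.5500 / (0.65·0.5500 + 0.7·0.4500) ≈ 0.5316
After 'absent': P(author N) = 0.65·0.5316 / (0.65·0.5316 + 0.7·0.4684) ≈ 0.5131
After 'absent': P(author N) = 0.65·0.5131 / (0.65·0.5131 + 0.7·0.4869) ≈ 0.4946

0.495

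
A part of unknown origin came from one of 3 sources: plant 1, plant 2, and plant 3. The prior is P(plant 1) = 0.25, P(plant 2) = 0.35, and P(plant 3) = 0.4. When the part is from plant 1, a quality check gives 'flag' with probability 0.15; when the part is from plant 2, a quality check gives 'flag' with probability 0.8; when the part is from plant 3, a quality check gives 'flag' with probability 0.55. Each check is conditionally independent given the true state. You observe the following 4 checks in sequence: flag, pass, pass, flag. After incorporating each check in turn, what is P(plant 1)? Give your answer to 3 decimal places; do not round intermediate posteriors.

After 'flag': normaliser = 0.15·0.2500 + 0.8·0.3500 + 0.55·0.4000; P(plant 1) ≈ 0.0698, P(plant 2) ≈ 0.5209, P(plant 3) ≈ 0.4093
After 'pass': normaliser = 0.85·0.0698 + 0.2·0.5209 + 0.45·0.4093; P(plant 1) ≈ 0.1706, P(plant 2) ≈ 0.2997, P(plant 3) ≈ 0.5298
After 'pass': normaliser = 0.85·0.1706 + 0.2·0.2997 + 0.45·0.5298; P(plant 1) ≈ 0.3270, P(plant 2) ≈ 0.1352, P(plant 3) ≈ 0.5378
After 'flag': normaliser = 0.15·0.3270 + 0.8·0.1352 + 0.55·0.5378; P(plant 1) ≈ 0.1083, P(plant 2) ≈ 0.2388, P(plant 3) ≈ 0.6529

0.108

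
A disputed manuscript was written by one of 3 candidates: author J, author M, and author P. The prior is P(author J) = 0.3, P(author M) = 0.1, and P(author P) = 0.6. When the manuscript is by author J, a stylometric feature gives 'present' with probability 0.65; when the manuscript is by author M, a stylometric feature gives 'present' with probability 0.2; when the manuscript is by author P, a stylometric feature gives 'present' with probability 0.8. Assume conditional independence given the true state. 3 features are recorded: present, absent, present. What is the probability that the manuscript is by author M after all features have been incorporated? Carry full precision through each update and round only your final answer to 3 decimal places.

0.026

After 'present': normaliser = 0.65·0.3000 + 0.2·0.1000 + 0.8·0.6000; P(author J) ≈ 0.2806, P(author M) ≈ 0.0288, P(author P) ≈ 0.6906
After 'absent': normaliser = 0.35·0.2806 + 0.8·0.0288 + 0.2·0.6906; P(author J) ≈ 0.3786, P(author M) ≈ 0.0888, P(author P) ≈ 0.5326
After 'present': normaliser = 0.65·0.3786 + 0.2·0.0888 + 0.8·0.5326; P(author J) ≈ 0.3567, P(author M) ≈ 0.0257, P(author P) ≈ 0.6175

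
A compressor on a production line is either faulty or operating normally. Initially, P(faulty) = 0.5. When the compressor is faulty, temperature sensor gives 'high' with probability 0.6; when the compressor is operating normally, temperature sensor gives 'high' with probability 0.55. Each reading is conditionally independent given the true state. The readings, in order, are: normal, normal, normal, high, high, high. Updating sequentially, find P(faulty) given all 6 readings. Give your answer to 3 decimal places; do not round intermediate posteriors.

After 'normal': P(faulty) = 0.4·0.5000 / (0.4·0.5000 + 0.45·0.5000) ≈ 0.4706
After 'normal': P(faulty) = 0.4·0.4706 / (0.4·0.4706 + 0.45·0.5294) ≈ 0.4414
After 'normal': P(faulty) = 0.4·0.4414 / (0.4·0.4414 + 0.45·0.5586) ≈ 0.4126
After 'high': P(faulty) = 0.6·0.4126 / (0.6·0.4126 + 0.55·0.5874) ≈ 0.4338
After 'high': P(faulty) = 0.6·0.4338 / (0.6·0.4338 + 0.55·0.5662) ≈ 0.4553
After 'high': P(faulty) = 0.6·0.4553 / (0.6·0.4553 + 0.55·0.5447) ≈ 0.4769

0.477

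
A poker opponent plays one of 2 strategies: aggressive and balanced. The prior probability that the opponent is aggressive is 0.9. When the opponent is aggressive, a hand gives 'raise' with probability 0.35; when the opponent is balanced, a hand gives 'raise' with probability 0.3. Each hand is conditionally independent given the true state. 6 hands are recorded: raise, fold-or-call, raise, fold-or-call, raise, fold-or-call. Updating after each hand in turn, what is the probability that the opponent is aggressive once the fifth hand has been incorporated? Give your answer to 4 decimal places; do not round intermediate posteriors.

After 'raise': P(aggressive) = 0.35·0.9000 / (0.35·0.9000 + 0.3·0.1000) ≈ 0.9130
After 'fold-or-call': P(aggressive) = 0.65·0.9130 / (0.65·0.9130 + 0.7·0.0870) ≈ 0.9070
After 'raise': P(aggressive) = 0.35·0.9070 / (0.35·0.9070 + 0.3·0.0930) ≈ 0.9192
After 'fold-or-call': P(aggressive) = 0.65·0.9192 / (0.65·0.9192 + 0.7·0.0808) ≈ 0.9135
After 'raise': P(aggressive) = 0.35·0.9135 / (0.35·0.9135 + 0.3·0.0865) ≈ 0.9249

0.9249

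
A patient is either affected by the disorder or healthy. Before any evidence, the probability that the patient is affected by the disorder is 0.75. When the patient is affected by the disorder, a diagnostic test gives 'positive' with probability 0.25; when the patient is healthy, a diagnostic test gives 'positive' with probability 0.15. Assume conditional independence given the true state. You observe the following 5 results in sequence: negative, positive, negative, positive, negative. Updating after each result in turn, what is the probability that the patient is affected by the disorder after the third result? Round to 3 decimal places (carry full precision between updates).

After 'negative': P(affected) = 0.75·0.7500 / (0.75·0.7500 + 0.85·0.2500) ≈ 0.7258
After 'positive': P(affected) = 0.25·0.7258 / (0.25·0.7258 + 0.15·0.2742) ≈ 0.8152
After 'negative': P(affected) = 0.75·0.8152 / (0.75·0.8152 + 0.85·0.1848) ≈ 0.7956

0.796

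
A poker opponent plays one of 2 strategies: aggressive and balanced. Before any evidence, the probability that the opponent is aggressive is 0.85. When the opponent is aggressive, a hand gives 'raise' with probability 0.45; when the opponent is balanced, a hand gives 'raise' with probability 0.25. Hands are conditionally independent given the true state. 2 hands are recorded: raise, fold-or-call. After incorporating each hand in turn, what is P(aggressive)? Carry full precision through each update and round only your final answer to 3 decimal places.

After 'raise': P(aggressive) = 0.45·0.8500 / (0.45·0.8500 + 0.25·0.1500) ≈ 0.9107
After 'fold-or-call': P(aggressive) = 0.55·0.9107 / (0.55·0.9107 + 0.75·0.0893) ≈ 0.8821

0.882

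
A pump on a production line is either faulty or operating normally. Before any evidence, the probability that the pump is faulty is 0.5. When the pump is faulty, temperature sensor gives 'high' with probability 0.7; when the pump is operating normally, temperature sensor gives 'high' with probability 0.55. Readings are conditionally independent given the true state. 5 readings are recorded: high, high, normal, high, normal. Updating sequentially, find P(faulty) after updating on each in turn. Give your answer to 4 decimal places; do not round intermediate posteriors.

0.4782

Apply Bayes' rule sequentially, carrying P(faulty) forward.
After 'high': P(faulty) = 0.7·0.5000 / (0.7·0.5000 + 0.55·0.5000) ≈ 0.5600
After 'high': P(faulty) = 0.7·0.5600 / (0.7·0.5600 + 0.55·0.4400) ≈ 0.6183
After 'normal': P(faulty) = 0.3·0.6183 / (0.3·0.6183 + 0.45·0.3817) ≈ 0.5192
After 'high': P(faulty) = 0.7·0.5192 / (0.7·0.5192 + 0.55·0.4808) ≈ 0.5788
After 'normal': P(faulty) = 0.3·0.5788 / (0.3·0.5788 + 0.45·0.4212) ≈ 0.4782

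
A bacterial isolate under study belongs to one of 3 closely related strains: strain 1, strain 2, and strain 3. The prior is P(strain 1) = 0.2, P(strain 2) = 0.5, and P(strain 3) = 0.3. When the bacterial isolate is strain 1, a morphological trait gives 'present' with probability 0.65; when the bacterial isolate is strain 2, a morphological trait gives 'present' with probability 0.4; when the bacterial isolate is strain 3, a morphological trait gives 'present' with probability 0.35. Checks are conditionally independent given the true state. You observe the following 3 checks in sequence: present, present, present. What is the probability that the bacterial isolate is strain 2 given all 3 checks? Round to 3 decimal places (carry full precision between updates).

After 'present': normaliser = 0.65·0.2000 + 0.4·0.5000 + 0.35·0.3000; P(strain 1) ≈ 0.2989, P(strain 2) ≈ 0.4598, P(strain 3) ≈ 0.2414
After 'present': normaliser = 0.65·0.2989 + 0.4·0.4598 + 0.35·0.2414; P(strain 1) ≈ 0.4199, P(strain 2) ≈ 0.3975, P(strain 3) ≈ 0.1826
After 'present': normaliser = 0.65·0.4199 + 0.4·0.3975 + 0.35·0.1826; P(strain 1) ≈ 0.5504, P(strain 2) ≈ 0.3207, P(strain 3) ≈ 0.1289

0.321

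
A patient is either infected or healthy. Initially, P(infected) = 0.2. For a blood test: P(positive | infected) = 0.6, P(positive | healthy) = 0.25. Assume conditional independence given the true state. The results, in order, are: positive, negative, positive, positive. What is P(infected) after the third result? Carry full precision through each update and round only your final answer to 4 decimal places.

After 'positive': P(infected) = 0.6·0.2000 / (0.6·0.2000 + 0.25·0.8000) ≈ 0.3750
After 'negative': P(infected) = 0.4·0.3750 / (0.4·0.3750 + 0.75·0.6250) ≈ 0.2424
After 'positive': P(infected) = 0.6·0.2424 / (0.6·0.2424 + 0.25·0.7576) ≈ 0.4344

0.4344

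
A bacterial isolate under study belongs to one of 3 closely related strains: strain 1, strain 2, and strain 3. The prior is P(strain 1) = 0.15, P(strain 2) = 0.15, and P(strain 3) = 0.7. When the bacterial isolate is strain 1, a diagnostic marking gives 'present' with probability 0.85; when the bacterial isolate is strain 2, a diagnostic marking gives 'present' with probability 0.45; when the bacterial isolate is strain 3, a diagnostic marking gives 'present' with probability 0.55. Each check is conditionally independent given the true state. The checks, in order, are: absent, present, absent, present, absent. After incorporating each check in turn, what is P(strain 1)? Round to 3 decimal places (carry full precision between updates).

0.015

After 'absent': normaliser = 0.15·0.1500 + 0.55·0.1500 + 0.45·0.7000; P(strain 1) ≈ 0.0536, P(strain 2) ≈ 0.1964, P(strain 3) ≈ 0.7500
After 'present': normaliser = 0.85·0.0536 + 0.45·0.1964 + 0.55·0.7500; P(strain 1) ≈ 0.0833, P(strain 2) ≈ 0.1618, P(strain 3) ≈ 0.7549
After 'absent': normaliser = 0.15·0.0833 + 0.55·0.1618 + 0.45·0.7549; P(strain 1) ≈ 0.0283, P(strain 2) ≈ 0.2017, P(strain 3) ≈ 0.7700
After 'present': normaliser = 0.85·0.0283 + 0.45·0.2017 + 0.55·0.7700; P(strain 1) ≈ 0.0447, P(strain 2) ≈ 0.1686, P(strain 3) ≈ 0.7867
After 'absent': normaliser = 0.15·0.0447 + 0.55·0.1686 + 0.45·0.7867; P(strain 1) ≈ 0.0148, P(strain 2) ≈ 0.2045, P(strain 3) ≈ 0.7807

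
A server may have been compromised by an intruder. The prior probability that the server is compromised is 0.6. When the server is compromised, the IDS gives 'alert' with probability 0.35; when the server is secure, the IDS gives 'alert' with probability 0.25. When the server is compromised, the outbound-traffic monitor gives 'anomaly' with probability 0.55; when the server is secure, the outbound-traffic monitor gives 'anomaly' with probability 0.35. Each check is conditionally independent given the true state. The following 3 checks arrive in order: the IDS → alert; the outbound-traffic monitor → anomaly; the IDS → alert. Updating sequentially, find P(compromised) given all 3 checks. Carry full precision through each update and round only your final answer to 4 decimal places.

0.8221

After the IDS='alert': P(compromised) = 0.35·0.6000 / (0.35·0.6000 + 0.25·0.4000) ≈ 0.6774
After the outbound-traffic monitor='anomaly': P(compromised) = 0.55·0.6774 / (0.55·0.6774 + 0.35·0.3226) ≈ 0.7674
After the IDS='alert': P(compromised) = 0.35·0.7674 / (0.35·0.7674 + 0.25·0.2326) ≈ 0.8221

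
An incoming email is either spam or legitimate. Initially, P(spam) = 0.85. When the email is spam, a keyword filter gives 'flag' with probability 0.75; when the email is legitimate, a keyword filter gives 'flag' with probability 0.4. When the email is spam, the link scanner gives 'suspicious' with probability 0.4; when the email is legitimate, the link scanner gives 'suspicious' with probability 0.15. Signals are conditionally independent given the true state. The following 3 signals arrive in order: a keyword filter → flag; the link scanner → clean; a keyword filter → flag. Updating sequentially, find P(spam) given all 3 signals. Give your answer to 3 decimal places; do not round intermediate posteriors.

After a keyword filter='flag': P(spam) = 0.75·0.8500 / (0.75·0.8500 + 0.4·0.1500) ≈ 0.9140
After the link scanner='clean': P(spam) = 0.6·0.9140 / (0.6·0.9140 + 0.85·0.0860) ≈ 0.8824
After a keyword filter='flag': P(spam) = 0.75·0.8824 / (0.75·0.8824 + 0.4·0.1176) ≈ 0.9336

0.934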